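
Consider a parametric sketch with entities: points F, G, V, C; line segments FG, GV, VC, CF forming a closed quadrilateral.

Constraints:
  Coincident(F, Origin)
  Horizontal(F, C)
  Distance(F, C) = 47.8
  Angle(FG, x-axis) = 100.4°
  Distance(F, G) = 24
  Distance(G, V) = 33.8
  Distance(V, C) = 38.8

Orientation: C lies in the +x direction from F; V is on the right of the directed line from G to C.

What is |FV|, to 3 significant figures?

12.0

Checks: |GV| = 33.80 ✓; |VC| = 38.80 ✓.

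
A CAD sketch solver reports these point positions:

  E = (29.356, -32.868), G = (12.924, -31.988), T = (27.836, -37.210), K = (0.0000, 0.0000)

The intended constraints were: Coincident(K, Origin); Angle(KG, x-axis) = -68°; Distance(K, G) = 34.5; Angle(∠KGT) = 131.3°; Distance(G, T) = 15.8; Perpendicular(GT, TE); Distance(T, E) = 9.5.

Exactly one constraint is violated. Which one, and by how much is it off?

Distance(T, E) = 9.5 — off by 4.90.

K = (0.00, 0.00) ✓; KG at -68.00° ✓; |KG| = 34.50 ✓; ∠KGT = 131.3° ✓; |GT| = 15.80 ✓; ∠(GT, TE) = 90.01° ✓; |TE| = 4.600 ✗.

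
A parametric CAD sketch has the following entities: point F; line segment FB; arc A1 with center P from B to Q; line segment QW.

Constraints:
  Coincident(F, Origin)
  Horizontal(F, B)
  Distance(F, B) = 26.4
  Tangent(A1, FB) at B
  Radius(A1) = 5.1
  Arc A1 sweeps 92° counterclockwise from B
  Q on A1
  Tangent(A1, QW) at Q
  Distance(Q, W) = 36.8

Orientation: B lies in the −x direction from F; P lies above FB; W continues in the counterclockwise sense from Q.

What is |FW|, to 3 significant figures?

47.7

On A1, B sits at bearing -90° from P; a 92° counterclockwise sweep puts Q at bearing 2°, so Q = P + 5.1·(cos 2°, sin 2°) = (-21.3, 5.28). Since A1 is tangent to QW there, PQ ⟂ QW, so QW runs along (−sin 2°, cos 2°); with |QW| = 36.8, W = (-22.6, 42.1). Then |FW| = |W − F| = 47.7.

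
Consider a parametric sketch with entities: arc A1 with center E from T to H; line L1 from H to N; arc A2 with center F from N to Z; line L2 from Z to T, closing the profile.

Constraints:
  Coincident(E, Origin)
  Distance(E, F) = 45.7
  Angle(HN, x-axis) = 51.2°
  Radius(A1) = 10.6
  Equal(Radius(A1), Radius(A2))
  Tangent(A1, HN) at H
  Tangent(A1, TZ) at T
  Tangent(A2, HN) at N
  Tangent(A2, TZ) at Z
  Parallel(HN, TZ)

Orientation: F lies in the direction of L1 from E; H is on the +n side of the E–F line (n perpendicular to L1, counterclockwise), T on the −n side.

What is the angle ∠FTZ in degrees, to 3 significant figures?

13.1°

The slot axis is L1's direction at 51.2°, so u = (cos 51.2°, sin 51.2°) = (0.627, 0.779) and n = (−sin 51.2°, cos 51.2°) = (-0.779, 0.627). E is at the origin and F lies 45.7 along u from E, so F = 45.7·u = (28.6, 35.6). Tangency of A1 to both parallel lines with radius 10.6 puts H and T at E ± 10.6·n: H = (-8.26, 6.64), T = (8.26, -6.64). Equal radii place N and Z the same way about F: N = F + 10.6·n = (20.4, 42.3), Z = F − 10.6·n = (36.9, 29.0). Then cos ∠FTZ = TF·TZ / (|TF||TZ|), giving 13.1°.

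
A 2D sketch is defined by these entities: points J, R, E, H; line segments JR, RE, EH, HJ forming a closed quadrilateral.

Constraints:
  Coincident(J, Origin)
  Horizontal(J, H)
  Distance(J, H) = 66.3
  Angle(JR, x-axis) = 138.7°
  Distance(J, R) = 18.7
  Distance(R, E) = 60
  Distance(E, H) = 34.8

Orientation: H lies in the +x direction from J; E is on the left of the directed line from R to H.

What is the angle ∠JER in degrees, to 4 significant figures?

17.30°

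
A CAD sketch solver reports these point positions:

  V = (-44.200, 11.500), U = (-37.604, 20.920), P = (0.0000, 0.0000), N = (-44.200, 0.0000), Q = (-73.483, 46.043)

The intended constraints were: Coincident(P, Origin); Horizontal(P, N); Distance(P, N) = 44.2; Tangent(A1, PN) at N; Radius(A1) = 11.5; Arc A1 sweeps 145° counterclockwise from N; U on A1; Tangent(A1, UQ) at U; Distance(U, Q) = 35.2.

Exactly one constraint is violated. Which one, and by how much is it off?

Distance(U, Q) = 35.2 — off by 8.60.

P = (0.00, 0.00) ✓; P.y = 0.00, N.y = 0.00 ✓; |PN| = 44.20 ✓; ∠(VN, NP) = 90.00° ✓; |VN| = 11.50 ✓; bearing(V→U) − bearing(V→N) = 145.0° ✓; |VU| = 11.50 ✓; ∠(VU, UQ) = 90.00° ✓; |UQ| = 43.80 ✗.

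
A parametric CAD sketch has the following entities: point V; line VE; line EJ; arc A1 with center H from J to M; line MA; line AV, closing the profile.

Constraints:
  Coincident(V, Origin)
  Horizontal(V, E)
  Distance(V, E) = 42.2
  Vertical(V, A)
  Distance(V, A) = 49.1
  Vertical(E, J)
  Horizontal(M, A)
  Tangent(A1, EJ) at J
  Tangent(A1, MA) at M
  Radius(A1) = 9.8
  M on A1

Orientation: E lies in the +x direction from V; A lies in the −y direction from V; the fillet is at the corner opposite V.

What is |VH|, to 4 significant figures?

50.93

V is at the origin; VE is horizontal with |VE| = 42.2 and E on the +x side, so E = (42.20, 0.000). VA is vertical with |VA| = 49.1 and A on the −y side, so A = (0.000, -49.10). The virtual corner opposite V is at (42.20, -49.10). A1 meets EJ tangentially, so HJ is at right angles to EJ and since A1 is tangent to MA there, HM ⟂ MA, with radius 9.8, so the center H sits 9.8 in from both sides at H = (32.40, -39.30). Then |VH| = |H − V| = 50.93.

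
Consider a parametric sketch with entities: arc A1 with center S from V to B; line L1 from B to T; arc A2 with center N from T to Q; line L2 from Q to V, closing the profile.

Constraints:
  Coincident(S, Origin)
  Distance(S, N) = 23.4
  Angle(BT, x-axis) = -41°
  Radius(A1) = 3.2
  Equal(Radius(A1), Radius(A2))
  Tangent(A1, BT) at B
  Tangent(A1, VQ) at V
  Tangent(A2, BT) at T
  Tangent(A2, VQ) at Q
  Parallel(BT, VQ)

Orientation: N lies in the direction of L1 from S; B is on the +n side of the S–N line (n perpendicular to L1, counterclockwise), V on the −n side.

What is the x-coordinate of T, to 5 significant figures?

19.760

Tangency of A1 to both parallel lines with radius 3.2 puts B and V at S ± 3.2·n: B = (2.0994, 2.4151), V = (-2.0994, -2.4151). Equal radii place T and Q the same way about N: T = N + 3.2·n = (19.760, -12.937), Q = N − 3.2·n = (15.561, -17.767). So T.x = 19.760.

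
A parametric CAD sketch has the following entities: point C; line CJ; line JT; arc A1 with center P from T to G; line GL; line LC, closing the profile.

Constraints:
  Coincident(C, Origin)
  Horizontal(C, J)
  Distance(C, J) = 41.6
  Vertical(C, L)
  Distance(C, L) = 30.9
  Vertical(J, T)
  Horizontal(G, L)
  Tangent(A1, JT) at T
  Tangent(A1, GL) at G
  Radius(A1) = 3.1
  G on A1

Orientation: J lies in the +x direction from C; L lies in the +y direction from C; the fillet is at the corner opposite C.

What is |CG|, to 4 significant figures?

49.37

The virtual corner opposite C is at (41.60, 30.90). Tangency of A1 to JT means the radius PT is perpendicular to JT and the tangent condition forces PG to be normal to GL, with radius 3.1, so the center P sits 3.1 in from both sides at P = (38.50, 27.80). That places the tangent points at T = (41.60, 27.80) on JT and G = (38.50, 30.90) on GL. Then |CG| = |G − C| = 49.37.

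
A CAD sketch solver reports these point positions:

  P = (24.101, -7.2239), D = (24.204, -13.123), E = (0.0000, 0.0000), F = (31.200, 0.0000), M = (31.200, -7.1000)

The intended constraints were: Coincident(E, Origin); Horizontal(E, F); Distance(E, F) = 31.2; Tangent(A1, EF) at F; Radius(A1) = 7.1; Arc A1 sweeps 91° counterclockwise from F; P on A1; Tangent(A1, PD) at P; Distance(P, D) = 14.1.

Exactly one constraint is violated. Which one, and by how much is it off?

Distance(P, D) = 14.1 — off by 8.20.

E = (0.00, 0.00) ✓; E.y = 0.00, F.y = 0.00 ✓; |EF| = 31.20 ✓; ∠(MF, FE) = 90.00° ✓; |MF| = 7.100 ✓; bearing(M→P) − bearing(M→F) = 91.00° ✓; |MP| = 7.100 ✓; ∠(MP, PD) = 90.00° ✓; |PD| = 5.900 ✗.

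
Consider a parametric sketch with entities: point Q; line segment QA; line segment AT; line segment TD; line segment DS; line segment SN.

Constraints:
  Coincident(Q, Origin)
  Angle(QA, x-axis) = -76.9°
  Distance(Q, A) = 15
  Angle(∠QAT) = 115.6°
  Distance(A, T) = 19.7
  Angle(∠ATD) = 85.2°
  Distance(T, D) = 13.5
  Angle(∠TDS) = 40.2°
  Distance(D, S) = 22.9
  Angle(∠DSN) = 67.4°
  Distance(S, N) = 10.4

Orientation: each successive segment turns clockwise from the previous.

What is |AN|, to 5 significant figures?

17.179

Q is at the origin; QA runs at -76.9° with length 15.0, so A = (3.3998, -14.610). ∠QAT = 115.6° gives AT at -141.30° from the x-axis; with |AT| = 19.7, T = (-11.975, -26.927). ∠ATD = 85.2° gives TD at 123.90° from the x-axis; with |TD| = 13.5, D = (-19.504, -15.722). ∠TDS = 40.2° gives DS at -15.900° from the x-axis; with |DS| = 22.9, S = (2.5196, -21.995). ∠DSN = 67.4° gives SN at -128.50° from the x-axis; with |SN| = 10.4, N = (-3.9545, -30.135). Then |AN| = |N − A| = 17.179.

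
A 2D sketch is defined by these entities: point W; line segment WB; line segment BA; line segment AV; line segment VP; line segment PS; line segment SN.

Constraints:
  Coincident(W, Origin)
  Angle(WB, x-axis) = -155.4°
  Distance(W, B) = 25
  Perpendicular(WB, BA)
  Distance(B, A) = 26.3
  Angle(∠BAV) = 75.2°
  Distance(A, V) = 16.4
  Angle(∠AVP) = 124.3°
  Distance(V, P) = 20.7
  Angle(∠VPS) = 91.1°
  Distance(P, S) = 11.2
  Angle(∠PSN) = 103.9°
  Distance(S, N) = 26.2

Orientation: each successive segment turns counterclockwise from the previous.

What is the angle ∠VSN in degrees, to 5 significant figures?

43.165°

∠VPS = 91.1° gives PS at -176.00° from the x-axis; with |PS| = 11.2, S = (-12.123, -4.0736). ∠PSN = 103.9° gives SN at -99.900° from the x-axis; with |SN| = 26.2, N = (-16.627, -29.883). Then cos ∠VSN = SV·SN / (|SV||SN|), giving 43.165°.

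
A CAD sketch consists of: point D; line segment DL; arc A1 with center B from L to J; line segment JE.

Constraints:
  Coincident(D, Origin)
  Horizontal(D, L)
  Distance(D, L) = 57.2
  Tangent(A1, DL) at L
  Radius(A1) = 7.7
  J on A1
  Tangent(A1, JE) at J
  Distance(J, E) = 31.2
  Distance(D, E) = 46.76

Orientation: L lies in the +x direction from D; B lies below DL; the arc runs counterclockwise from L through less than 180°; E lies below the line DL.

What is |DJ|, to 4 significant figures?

50.66

Checks: |BJ| = 7.700 ✓; ∠(BJ, JE) = 90.00° ✓; |JE| = 31.20 ✓; |DE| = 46.76 ✓.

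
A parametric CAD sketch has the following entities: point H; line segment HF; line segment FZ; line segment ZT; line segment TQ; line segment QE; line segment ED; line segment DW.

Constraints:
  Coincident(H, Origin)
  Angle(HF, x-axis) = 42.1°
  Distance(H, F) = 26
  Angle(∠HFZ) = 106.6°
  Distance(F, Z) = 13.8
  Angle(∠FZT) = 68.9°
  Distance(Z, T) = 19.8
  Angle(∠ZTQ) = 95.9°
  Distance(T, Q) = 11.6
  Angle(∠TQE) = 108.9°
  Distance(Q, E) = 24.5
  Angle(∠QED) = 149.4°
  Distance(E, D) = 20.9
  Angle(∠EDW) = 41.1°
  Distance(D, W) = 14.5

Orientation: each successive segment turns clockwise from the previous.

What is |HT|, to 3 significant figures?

15.5

H is at the origin; HF runs at 42.1° with length 26.0, so F = (19.3, 17.4). ∠HFZ = 106.6° gives FZ at -31.3° from the x-axis; with |FZ| = 13.8, Z = (31.1, 10.3). ∠FZT = 68.9° gives ZT at -142° from the x-axis; with |ZT| = 19.8, T = (15.4, -1.82). Then |HT| = |T − H| = 15.5.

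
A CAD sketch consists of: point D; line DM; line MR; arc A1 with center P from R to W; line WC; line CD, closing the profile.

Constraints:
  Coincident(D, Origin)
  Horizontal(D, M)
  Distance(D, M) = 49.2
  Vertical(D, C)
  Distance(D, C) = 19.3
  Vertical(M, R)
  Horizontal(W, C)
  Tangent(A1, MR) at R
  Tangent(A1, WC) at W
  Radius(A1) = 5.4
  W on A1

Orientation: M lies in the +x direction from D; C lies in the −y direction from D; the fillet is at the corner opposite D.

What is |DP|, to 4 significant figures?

45.95

D is at the origin; DM is horizontal with |DM| = 49.2 and M on the +x side, so M = (49.20, 0.000). DC is vertical with |DC| = 19.3 and C on the −y side, so C = (0.000, -19.30). The virtual corner opposite D is at (49.20, -19.30). Since A1 is tangent to MR there, PR ⟂ MR and tangency of A1 to WC means the radius PW is perpendicular to WC, with radius 5.4, so the center P sits 5.4 in from both sides at P = (43.80, -13.90). Then |DP| = |P − D| = 45.95.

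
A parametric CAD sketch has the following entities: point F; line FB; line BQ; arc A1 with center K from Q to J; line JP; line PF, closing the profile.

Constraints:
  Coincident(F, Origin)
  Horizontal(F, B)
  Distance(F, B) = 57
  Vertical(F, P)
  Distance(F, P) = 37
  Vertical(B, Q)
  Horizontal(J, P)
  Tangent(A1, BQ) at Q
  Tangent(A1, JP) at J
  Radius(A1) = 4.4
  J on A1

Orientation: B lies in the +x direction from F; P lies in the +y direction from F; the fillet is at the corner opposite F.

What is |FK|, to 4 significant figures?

61.88

F is at the origin; FB is horizontal with |FB| = 57.0 and B on the +x side, so B = (57.00, 0.000). F and P share the same x with |FP| = 37.0 and P on the +y side, so P = (0.000, 37.00). The virtual corner opposite F is at (57.00, 37.00). A1 meets BQ tangentially, so KQ is at right angles to BQ and since A1 is tangent to JP there, KJ ⟂ JP, with radius 4.4, so the center K sits 4.4 in from both sides at K = (52.60, 32.60). Then |FK| = |K − F| = 61.88.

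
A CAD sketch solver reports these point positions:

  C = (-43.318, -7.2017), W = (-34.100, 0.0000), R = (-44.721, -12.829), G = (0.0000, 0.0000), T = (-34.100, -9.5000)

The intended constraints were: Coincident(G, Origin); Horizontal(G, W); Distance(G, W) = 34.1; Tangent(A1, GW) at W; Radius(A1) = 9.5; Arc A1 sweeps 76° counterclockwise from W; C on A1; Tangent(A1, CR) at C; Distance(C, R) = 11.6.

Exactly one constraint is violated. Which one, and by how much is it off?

Distance(C, R) = 11.6 — off by 5.80.

G = (0.00, 0.00) ✓; G.y = 0.00, W.y = 0.00 ✓; |GW| = 34.10 ✓; ∠(TW, WG) = 90.00° ✓; |TW| = 9.500 ✓; bearing(T→C) − bearing(T→W) = 76.00° ✓; |TC| = 9.500 ✓; ∠(TC, CR) = 90.00° ✓; |CR| = 5.800 ✗.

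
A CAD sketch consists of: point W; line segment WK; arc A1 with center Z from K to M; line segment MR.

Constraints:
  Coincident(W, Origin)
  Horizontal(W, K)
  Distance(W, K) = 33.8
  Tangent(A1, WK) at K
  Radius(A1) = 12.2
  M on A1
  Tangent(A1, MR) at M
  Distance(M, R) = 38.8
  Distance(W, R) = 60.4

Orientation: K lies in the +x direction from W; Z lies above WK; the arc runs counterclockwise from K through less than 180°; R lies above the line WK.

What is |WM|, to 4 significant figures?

48.12

W is at the origin; W and K share the same y with |WK| = 33.8 and K on the +x side, so K = (33.80, 0.000). Since A1 is tangent to WK there, ZK ⟂ WK, so Z = K + (0, 12.2) = (33.80, 12.20). Since ZM ⟂ MR (tangency), |ZR| = √(12.2² + 38.8²) = 40.67 regardless of where M sits on A1. So R lies on both circle(W, 60.4) and circle(Z, 40.67); the above-WK intersection is R = (29.59, 52.65). M is the foot of the tangent from R: M = (45.00, 17.04).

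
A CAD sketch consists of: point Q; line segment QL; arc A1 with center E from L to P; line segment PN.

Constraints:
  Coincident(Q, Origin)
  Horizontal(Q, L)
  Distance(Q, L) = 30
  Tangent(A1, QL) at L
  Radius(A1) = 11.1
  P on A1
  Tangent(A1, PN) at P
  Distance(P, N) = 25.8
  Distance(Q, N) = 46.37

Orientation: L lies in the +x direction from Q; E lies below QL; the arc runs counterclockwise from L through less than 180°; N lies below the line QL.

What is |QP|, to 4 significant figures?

23.63

Q is at the origin; QL is horizontal with |QL| = 30.0 and L on the +x side, so L = (30.00, 0.000). A1 meets QL tangentially, so EL is at right angles to QL, so E = L + (0, -11.1) = (30.00, -11.10). Since EP ⟂ PN (tangency), |EN| = √(11.1² + 25.8²) = 28.09 regardless of where P sits on A1. So N lies on both circle(Q, 46.37) and circle(E, 28.09); the below-QL intersection is N = (25.38, -38.80). P is the foot of the tangent from N: P = (19.22, -13.75).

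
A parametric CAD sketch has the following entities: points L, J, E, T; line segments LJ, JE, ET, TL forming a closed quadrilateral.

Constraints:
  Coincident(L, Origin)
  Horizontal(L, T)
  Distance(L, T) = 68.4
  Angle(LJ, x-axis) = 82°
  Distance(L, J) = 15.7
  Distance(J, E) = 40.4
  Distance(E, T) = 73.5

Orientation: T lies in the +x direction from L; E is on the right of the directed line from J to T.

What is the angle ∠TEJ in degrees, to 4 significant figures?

66.08°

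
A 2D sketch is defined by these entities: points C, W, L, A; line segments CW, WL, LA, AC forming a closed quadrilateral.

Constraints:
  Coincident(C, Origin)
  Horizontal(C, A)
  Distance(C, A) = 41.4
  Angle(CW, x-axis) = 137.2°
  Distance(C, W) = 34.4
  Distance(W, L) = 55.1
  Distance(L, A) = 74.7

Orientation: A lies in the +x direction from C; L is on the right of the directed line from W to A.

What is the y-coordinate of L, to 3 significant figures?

-31.7

Checks: |WL| = 55.10 ✓; |LA| = 74.70 ✓.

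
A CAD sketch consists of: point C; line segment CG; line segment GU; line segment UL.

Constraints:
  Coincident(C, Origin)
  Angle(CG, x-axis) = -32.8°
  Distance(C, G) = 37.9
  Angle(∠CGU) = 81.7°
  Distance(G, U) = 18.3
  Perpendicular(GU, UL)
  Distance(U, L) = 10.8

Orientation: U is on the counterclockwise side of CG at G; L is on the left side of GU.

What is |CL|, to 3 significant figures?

29.6

C is at the origin; CG runs at -32.8° with length 37.9, so G = 37.9·(cos -32.8°, sin -32.8°) = (31.9, -20.5). ∠CGU = 81.7°, so GU runs at -32.8° + (180° − 81.7°) = 65.5° from the x-axis; with |GU| = 18.3, U = G + 18.3·(cos 65.5°, sin 65.5°) = (39.4, -3.88). The perpendicularity gives UL at right angles to GU; with |UL| = 10.8 on the left of GU, L = U + 10.8·(-0.910, 0.415) = (29.6, 0.600). Then |CL| = |L − C| = 29.6.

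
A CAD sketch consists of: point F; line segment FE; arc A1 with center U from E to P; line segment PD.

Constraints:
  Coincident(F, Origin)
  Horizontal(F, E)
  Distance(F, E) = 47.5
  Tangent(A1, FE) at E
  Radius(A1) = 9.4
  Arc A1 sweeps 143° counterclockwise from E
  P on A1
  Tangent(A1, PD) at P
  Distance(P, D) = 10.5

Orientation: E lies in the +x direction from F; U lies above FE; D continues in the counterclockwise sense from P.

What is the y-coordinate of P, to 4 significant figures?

16.91

F is at the origin; FE is horizontal with |FE| = 47.5 and E on the +x side, so E = (47.50, 0.000). Tangency of A1 to FE means the radius UE is perpendicular to FE, so U = E + (0, 9.4) = (47.50, 9.400). On A1, E sits at bearing -90° from U; a 143° counterclockwise sweep puts P at bearing 53°, so P = U + 9.4·(cos 53°, sin 53°) = (53.16, 16.91). So P.y = 16.91.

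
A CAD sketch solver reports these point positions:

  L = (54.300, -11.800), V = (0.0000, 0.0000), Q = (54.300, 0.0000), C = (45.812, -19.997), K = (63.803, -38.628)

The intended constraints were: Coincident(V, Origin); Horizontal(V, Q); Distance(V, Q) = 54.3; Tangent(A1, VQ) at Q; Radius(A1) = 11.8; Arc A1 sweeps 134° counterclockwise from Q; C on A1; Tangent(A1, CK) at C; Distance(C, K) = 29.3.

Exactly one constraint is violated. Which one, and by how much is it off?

Distance(C, K) = 29.3 — off by 3.40.

V = (0.00, 0.00) ✓; V.y = 0.00, Q.y = 0.00 ✓; |VQ| = 54.30 ✓; ∠(LQ, QV) = 90.00° ✓; |LQ| = 11.80 ✓; bearing(L→C) − bearing(L→Q) = 134.0° ✓; |LC| = 11.80 ✓; ∠(LC, CK) = 90.00° ✓; |CK| = 25.90 ✗.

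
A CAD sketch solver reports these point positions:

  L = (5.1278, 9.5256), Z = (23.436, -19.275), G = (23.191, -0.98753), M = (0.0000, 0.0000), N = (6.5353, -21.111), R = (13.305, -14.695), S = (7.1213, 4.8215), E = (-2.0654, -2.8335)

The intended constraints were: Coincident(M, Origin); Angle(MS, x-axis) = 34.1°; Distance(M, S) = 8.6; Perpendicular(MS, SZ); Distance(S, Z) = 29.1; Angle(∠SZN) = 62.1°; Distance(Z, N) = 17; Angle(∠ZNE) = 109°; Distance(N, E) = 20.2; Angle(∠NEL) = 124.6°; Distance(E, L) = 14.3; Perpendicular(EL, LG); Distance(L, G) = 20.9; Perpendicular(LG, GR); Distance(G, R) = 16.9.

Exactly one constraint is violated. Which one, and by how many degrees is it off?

Perpendicular(LG, GR) — off by 5.60°.

M = (0.00, 0.00) ✓; MS at 34.10° ✓; |MS| = 8.600 ✓; ∠(MS, SZ) = 90.00° ✓; |SZ| = 29.10 ✓; ∠SZN = 62.10° ✓; |ZN| = 17.00 ✓; ∠ZNE = 109.0° ✓; |NE| = 20.20 ✓; ∠NEL = 124.6° ✓; |EL| = 14.30 ✓; ∠(EL, LG) = 90.00° ✓; |LG| = 20.90 ✓; ∠(LG, GR) = 95.60° ✗; |GR| = 16.90 ✓.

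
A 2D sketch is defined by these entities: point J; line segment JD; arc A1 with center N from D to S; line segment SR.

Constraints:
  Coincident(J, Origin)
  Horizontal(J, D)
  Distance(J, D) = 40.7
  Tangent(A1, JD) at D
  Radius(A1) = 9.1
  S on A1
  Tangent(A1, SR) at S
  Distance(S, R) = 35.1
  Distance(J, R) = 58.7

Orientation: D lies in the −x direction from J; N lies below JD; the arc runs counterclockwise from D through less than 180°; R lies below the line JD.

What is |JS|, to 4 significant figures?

50.75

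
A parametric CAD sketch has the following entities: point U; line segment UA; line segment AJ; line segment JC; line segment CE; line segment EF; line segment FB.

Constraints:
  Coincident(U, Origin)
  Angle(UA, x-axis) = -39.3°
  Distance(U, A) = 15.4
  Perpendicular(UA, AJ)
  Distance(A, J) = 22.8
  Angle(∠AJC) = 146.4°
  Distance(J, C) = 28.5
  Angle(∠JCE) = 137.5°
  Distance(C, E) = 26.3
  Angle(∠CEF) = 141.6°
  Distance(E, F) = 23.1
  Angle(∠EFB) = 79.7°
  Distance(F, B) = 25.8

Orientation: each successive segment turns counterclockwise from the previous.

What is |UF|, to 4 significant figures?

63.83

∠JCE = 137.5° gives CE at 126.8° from the x-axis; with |CE| = 26.3, E = (13.43, 57.31). ∠CEF = 141.6° gives EF at 165.2° from the x-axis; with |EF| = 23.1, F = (-8.899, 63.21). Then |UF| = |F − U| = 63.83.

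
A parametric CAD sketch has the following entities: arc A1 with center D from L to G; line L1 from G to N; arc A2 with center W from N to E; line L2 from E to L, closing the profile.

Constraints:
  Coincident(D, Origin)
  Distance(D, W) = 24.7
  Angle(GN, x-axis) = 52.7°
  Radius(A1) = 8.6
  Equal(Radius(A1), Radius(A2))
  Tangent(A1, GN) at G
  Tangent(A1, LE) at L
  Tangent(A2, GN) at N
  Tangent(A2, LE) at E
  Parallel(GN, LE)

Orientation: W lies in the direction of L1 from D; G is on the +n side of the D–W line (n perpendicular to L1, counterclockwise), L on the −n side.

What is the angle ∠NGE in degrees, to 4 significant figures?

34.85°

Tangency of A1 to both parallel lines with radius 8.6 puts G and L at D ± 8.6·n: G = (-6.841, 5.212), L = (6.841, -5.212). Equal radii place N and E the same way about W: N = W + 8.6·n = (8.127, 24.86), E = W − 8.6·n = (21.81, 14.44). Then cos ∠NGE = GN·GE / (|GN||GE|), giving 34.85°.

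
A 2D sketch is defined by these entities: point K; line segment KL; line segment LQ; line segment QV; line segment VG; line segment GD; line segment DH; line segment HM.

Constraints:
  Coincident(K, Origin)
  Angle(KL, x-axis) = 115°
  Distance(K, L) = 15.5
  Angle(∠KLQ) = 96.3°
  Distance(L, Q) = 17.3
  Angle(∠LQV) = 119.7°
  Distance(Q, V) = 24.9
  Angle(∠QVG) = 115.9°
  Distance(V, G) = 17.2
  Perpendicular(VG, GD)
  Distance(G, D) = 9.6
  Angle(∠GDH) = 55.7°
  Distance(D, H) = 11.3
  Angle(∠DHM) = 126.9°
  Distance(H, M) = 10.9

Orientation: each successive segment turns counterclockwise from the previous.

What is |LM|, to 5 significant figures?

45.133

K is at the origin; KL runs at 115.0° with length 15.5, so L = (-6.5506, 14.048). ∠KLQ = 96.3° gives LQ at -161.30° from the x-axis; with |LQ| = 17.3, Q = (-22.937, 8.5012). ∠LQV = 119.7° gives QV at -101.00° from the x-axis; with |QV| = 24.9, V = (-27.688, -15.941). ∠QVG = 115.9° gives VG at -36.900° from the x-axis; with |VG| = 17.2, G = (-13.934, -26.269). The perpendicularity gives GD at right angles to VG, so GD runs at 53.100°; with |GD| = 9.6, D = (-8.1699, -18.592). ∠GDH = 55.7° gives DH at 177.40° from the x-axis; with |DH| = 11.3, H = (-19.458, -18.079). ∠DHM = 126.9° gives HM at -129.50° from the x-axis; with |HM| = 10.9, M = (-26.391, -26.490). Then |LM| = |M − L| = 45.133.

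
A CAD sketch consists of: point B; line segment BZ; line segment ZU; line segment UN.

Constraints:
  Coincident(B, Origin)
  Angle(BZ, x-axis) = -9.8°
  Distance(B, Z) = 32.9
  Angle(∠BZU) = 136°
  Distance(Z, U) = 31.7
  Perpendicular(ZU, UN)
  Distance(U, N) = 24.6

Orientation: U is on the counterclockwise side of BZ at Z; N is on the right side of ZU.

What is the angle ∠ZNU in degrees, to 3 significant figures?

52.2°

∠BZU = 136.0°, so ZU runs at -9.8° + (180° − 136.0°) = 34.2° from the x-axis; with |ZU| = 31.7, U = Z + 31.7·(cos 34.2°, sin 34.2°) = (58.6, 12.2). ZU ⟂ UN; with |UN| = 24.6 on the right of ZU, N = U + 24.6·(0.562, -0.827) = (72.5, -8.13). Then cos ∠ZNU = NZ·NU / (|NZ||NU|), giving 52.2°.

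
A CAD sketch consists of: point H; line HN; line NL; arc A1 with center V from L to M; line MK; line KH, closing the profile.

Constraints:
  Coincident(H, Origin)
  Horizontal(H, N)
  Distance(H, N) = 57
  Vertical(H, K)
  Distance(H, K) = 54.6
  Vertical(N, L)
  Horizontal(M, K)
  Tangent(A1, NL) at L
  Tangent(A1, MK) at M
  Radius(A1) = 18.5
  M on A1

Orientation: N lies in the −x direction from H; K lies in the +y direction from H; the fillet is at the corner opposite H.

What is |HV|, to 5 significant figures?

52.777

H is at the origin; HN is horizontal with |HN| = 57.0 and N on the −x side, so N = (-57.000, 0.0000). H and K share the same x with |HK| = 54.6 and K on the +y side, so K = (0.0000, 54.600). The virtual corner opposite H is at (-57.000, 54.600). A1 meets NL tangentially, so VL is at right angles to NL and tangency of A1 to MK means the radius VM is perpendicular to MK, with radius 18.5, so the center V sits 18.5 in from both sides at V = (-38.500, 36.100). Then |HV| = |V − H| = 52.777.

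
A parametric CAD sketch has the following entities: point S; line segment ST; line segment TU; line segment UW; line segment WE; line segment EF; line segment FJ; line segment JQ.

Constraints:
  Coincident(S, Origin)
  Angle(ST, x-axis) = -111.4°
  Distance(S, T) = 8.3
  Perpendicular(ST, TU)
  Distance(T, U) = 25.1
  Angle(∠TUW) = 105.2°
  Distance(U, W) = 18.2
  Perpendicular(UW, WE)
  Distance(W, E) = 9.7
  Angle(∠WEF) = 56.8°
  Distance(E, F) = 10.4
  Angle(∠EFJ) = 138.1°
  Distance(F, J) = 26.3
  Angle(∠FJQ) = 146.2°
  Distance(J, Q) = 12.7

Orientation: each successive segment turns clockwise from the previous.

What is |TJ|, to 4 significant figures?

46.57

∠WEF = 56.8° gives EF at -129.4° from the x-axis; with |EF| = 10.4, F = (-21.39, 10.44). ∠EFJ = 138.1° gives FJ at -171.3° from the x-axis; with |FJ| = 26.3, J = (-47.39, 6.462). Then |TJ| = |J − T| = 46.57.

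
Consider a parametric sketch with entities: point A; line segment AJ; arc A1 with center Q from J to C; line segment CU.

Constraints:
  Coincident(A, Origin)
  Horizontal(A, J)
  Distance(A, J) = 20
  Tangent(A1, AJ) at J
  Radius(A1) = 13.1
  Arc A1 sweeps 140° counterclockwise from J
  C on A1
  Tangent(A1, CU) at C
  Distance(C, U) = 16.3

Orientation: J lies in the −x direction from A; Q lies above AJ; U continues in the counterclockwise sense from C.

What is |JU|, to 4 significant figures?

33.86

On A1, J sits at bearing -90° from Q; a 140° counterclockwise sweep puts C at bearing 50°, so C = Q + 13.1·(cos 50°, sin 50°) = (-11.58, 23.14). Tangency of A1 to CU means the radius QC is perpendicular to CU, so CU runs along (−sin 50°, cos 50°); with |CU| = 16.3, U = (-24.07, 33.61). Then |JU| = |U − J| = 33.86.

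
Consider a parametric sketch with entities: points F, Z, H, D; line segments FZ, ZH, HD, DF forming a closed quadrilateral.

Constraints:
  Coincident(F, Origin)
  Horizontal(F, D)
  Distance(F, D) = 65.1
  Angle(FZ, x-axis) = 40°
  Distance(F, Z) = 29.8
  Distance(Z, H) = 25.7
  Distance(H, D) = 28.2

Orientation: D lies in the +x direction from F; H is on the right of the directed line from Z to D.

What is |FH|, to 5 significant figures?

37.064

Checks: F.y = 0.00, D.y = 0.00 ✓; |ZH| = 25.70 ✓; |HD| = 28.20 ✓.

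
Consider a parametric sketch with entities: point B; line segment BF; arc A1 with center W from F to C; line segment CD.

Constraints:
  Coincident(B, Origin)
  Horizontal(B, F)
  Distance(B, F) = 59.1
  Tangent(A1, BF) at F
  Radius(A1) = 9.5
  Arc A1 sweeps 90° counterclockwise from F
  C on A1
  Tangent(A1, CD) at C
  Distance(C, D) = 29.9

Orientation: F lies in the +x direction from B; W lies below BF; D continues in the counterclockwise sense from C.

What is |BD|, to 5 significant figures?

63.344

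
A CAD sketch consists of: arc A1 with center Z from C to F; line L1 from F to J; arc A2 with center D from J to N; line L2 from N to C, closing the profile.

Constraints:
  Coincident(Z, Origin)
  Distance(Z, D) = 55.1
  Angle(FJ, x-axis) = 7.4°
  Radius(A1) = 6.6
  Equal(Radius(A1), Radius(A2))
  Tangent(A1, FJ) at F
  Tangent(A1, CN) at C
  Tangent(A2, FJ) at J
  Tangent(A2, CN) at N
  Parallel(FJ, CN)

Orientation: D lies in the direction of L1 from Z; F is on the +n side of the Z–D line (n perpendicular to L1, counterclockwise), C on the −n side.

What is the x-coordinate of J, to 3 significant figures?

53.8

The slot axis is L1's direction at 7.4°, so u = (cos 7.4°, sin 7.4°) = (0.992, 0.129) and n = (−sin 7.4°, cos 7.4°) = (-0.129, 0.992). Z is at the origin and D lies 55.1 along u from Z, so D = 55.1·u = (54.6, 7.10). Tangency of A1 to both parallel lines with radius 6.6 puts F and C at Z ± 6.6·n: F = (-0.850, 6.55), C = (0.850, -6.55). Equal radii place J and N the same way about D: J = D + 6.6·n = (53.8, 13.6), N = D − 6.6·n = (55.5, 0.552). So J.x = 53.8.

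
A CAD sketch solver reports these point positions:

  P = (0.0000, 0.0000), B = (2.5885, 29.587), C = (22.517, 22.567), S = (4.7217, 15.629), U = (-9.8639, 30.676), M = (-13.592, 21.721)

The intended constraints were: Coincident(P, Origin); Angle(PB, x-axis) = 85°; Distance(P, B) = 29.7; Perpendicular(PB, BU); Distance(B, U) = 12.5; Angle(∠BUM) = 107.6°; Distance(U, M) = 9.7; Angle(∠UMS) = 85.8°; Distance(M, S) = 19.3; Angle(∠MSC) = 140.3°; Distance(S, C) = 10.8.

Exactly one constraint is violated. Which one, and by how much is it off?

Distance(S, C) = 10.8 — off by 8.30.

P = (0.00, 0.00) ✓; PB at 85.00° ✓; |PB| = 29.70 ✓; ∠(PB, BU) = 90.00° ✓; |BU| = 12.50 ✓; ∠BUM = 107.6° ✓; |UM| = 9.700 ✓; ∠UMS = 85.80° ✓; |MS| = 19.30 ✓; ∠MSC = 140.3° ✓; |SC| = 19.10 ✗.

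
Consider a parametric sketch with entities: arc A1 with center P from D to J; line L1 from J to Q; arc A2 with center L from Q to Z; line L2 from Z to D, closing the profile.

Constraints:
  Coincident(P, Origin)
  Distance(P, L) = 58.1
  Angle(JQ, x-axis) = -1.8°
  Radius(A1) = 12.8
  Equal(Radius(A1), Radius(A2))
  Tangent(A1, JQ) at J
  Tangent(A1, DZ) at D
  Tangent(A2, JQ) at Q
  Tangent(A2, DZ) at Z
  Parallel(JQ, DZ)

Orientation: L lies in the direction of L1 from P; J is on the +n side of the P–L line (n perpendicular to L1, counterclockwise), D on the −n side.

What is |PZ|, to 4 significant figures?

59.49

The slot axis is L1's direction at -1.8°, so u = (cos -1.8°, sin -1.8°) = (0.9995, -0.03141) and n = (−sin -1.8°, cos -1.8°) = (0.03141, 0.9995). P is at the origin and L lies 58.1 along u from P, so L = 58.1·u = (58.07, -1.825). Tangency of A1 to both parallel lines with radius 12.8 puts J and D at P ± 12.8·n: J = (0.4021, 12.79), D = (-0.4021, -12.79). Equal radii place Q and Z the same way about L: Q = L + 12.8·n = (58.47, 10.97), Z = L − 12.8·n = (57.67, -14.62). Then |PZ| = |Z − P| = 59.49.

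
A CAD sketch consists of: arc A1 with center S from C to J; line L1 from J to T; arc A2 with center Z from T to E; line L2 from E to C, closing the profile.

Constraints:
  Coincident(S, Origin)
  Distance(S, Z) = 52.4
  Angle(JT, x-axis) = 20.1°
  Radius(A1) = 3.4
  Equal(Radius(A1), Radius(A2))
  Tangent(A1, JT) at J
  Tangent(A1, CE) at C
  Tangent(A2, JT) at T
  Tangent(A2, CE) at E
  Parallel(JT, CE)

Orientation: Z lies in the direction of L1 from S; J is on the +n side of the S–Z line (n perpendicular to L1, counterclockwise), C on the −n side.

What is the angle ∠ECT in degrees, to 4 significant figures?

7.394°

The slot axis is L1's direction at 20.1°, so u = (cos 20.1°, sin 20.1°) = (0.9391, 0.3437) and n = (−sin 20.1°, cos 20.1°) = (-0.3437, 0.9391). S is at the origin and Z lies 52.4 along u from S, so Z = 52.4·u = (49.21, 18.01). Tangency of A1 to both parallel lines with radius 3.4 puts J and C at S ± 3.4·n: J = (-1.168, 3.193), C = (1.168, -3.193). Equal radii place T and E the same way about Z: T = Z + 3.4·n = (48.04, 21.20), E = Z − 3.4·n = (50.38, 14.81). Then cos ∠ECT = CE·CT / (|CE||CT|), giving 7.394°.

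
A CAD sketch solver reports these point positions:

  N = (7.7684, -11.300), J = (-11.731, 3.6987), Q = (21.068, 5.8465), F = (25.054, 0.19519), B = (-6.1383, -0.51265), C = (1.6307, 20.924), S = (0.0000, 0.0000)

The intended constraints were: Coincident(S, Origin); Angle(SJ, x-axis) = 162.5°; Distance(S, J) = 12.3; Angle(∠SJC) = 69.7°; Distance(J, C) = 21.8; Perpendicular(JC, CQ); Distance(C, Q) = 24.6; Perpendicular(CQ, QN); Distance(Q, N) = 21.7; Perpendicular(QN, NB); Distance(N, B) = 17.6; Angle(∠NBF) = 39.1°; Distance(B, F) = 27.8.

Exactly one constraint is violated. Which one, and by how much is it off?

Distance(B, F) = 27.8 — off by 3.40.

S = (0.00, 0.00) ✓; SJ at 162.5° ✓; |SJ| = 12.30 ✓; ∠SJC = 69.70° ✓; |JC| = 21.80 ✓; ∠(JC, CQ) = 90.00° ✓; |CQ| = 24.60 ✓; ∠(CQ, QN) = 90.00° ✓; |QN| = 21.70 ✓; ∠(QN, NB) = 90.00° ✓; |NB| = 17.60 ✓; ∠NBF = 39.10° ✓; |BF| = 31.20 ✗.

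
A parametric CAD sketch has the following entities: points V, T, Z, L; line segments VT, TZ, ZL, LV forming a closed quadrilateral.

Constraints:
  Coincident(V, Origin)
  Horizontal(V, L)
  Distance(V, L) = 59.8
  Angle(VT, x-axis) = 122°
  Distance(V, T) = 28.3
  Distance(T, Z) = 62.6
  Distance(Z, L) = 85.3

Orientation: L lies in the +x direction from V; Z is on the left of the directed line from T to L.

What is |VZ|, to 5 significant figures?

78.342

V is at the origin; VL is horizontal with |VL| = 59.8 and L in +x, so L = (59.8, 0). VT runs at 122.0° with |VT| = 28.3, so T = (-14.997, 24.000). Z is determined by |TZ| = 62.6 and |ZL| = 85.3 together: it lies at the intersection of circle(T, 62.6) and circle(L, 85.3). With |TL| = 78.553, the foot of the radical line on TL is 17.906 from T and the perpendicular offset is √(62.6² − 17.906²) = 59.984. Taking the left-of-TL solution: Z = (20.380, 75.645).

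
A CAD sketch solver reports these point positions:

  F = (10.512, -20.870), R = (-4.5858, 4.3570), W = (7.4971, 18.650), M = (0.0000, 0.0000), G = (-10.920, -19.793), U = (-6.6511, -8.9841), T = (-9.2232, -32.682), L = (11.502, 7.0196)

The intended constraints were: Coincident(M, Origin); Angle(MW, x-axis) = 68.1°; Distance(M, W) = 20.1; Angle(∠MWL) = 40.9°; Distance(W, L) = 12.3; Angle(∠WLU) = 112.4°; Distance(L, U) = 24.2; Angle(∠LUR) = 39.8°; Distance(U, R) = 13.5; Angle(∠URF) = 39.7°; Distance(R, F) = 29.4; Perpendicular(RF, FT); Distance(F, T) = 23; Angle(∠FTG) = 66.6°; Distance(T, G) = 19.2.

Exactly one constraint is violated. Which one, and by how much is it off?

Distance(T, G) = 19.2 — off by 6.20.

M = (0.00, 0.00) ✓; MW at 68.10° ✓; |MW| = 20.10 ✓; ∠MWL = 40.90° ✓; |WL| = 12.30 ✓; ∠WLU = 112.4° ✓; |LU| = 24.20 ✓; ∠LUR = 39.80° ✓; |UR| = 13.50 ✓; ∠URF = 39.70° ✓; |RF| = 29.40 ✓; ∠(RF, FT) = 90.00° ✓; |FT| = 23.00 ✓; ∠FTG = 66.60° ✓; |TG| = 13.00 ✗.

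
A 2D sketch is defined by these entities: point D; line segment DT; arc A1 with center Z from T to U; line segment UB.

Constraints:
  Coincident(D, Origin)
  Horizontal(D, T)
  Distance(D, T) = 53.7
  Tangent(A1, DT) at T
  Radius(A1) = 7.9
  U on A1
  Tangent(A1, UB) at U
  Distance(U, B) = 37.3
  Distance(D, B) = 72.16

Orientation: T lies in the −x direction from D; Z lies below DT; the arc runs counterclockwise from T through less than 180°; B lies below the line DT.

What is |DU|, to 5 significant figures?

62.177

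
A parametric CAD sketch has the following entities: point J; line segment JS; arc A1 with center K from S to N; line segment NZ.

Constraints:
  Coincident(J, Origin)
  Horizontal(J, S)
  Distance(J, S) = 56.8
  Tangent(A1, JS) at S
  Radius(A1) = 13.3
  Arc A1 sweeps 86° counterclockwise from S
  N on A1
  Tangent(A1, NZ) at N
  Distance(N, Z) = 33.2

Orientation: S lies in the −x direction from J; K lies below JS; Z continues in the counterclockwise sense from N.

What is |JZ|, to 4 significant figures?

85.49

J is at the origin; JS is horizontal with |JS| = 56.8 and S on the −x side, so S = (-56.80, 0.000). Since A1 is tangent to JS there, KS ⟂ JS, so K = S + (0, -13.3) = (-56.80, -13.30). On A1, S sits at bearing 90° from K; an 86° counterclockwise sweep puts N at bearing 176°, so N = K + 13.3·(cos 176°, sin 176°) = (-70.07, -12.37). The tangent condition forces KN to be normal to NZ, so NZ runs along (−sin 176°, cos 176°); with |NZ| = 33.2, Z = (-72.38, -45.49). Then |JZ| = |Z − J| = 85.49.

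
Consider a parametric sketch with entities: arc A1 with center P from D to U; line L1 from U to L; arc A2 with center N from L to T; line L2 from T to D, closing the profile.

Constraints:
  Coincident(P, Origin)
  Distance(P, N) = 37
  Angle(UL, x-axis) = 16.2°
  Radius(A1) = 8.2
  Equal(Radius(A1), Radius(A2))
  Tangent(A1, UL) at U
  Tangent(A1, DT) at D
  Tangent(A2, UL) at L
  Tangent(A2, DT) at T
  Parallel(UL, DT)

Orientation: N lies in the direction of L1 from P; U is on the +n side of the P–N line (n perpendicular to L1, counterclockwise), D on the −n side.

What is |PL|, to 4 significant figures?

37.90

The slot axis is L1's direction at 16.2°, so u = (cos 16.2°, sin 16.2°) = (0.9603, 0.2790) and n = (−sin 16.2°, cos 16.2°) = (-0.2790, 0.9603). P is at the origin and N lies 37.0 along u from P, so N = 37.0·u = (35.53, 10.32). Tangency of A1 to both parallel lines with radius 8.2 puts U and D at P ± 8.2·n: U = (-2.288, 7.874), D = (2.288, -7.874). Equal radii place L and T the same way about N: L = N + 8.2·n = (33.24, 18.20), T = N − 8.2·n = (37.82, 2.448). Then |PL| = |L − P| = 37.90.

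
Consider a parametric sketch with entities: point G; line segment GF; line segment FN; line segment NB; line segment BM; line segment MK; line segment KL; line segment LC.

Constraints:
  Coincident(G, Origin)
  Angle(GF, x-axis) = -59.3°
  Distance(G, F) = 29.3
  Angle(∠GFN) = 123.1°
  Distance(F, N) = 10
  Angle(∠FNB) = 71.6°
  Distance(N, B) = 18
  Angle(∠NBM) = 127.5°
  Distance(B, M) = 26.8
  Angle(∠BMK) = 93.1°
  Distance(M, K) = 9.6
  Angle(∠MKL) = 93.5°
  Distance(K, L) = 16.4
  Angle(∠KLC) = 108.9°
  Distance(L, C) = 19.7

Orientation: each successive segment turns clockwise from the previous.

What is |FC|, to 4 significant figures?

24.20

G is at the origin; GF runs at -59.3° with length 29.3, so F = (14.96, -25.19). ∠GFN = 123.1° gives FN at -116.2° from the x-axis; with |FN| = 10.0, N = (10.54, -34.17). ∠FNB = 71.6° gives NB at 135.4° from the x-axis; with |NB| = 18.0, B = (-2.273, -21.53). ∠NBM = 127.5° gives BM at 82.90° from the x-axis; with |BM| = 26.8, M = (1.040, 5.067). ∠BMK = 93.1° gives MK at -4.000° from the x-axis; with |MK| = 9.6, K = (10.62, 4.397). ∠MKL = 93.5° gives KL at -90.50° from the x-axis; with |KL| = 16.4, L = (10.47, -12.00). ∠KLC = 108.9° gives LC at -161.6° from the x-axis; with |LC| = 19.7, C = (-8.219, -18.22). Then |FC| = |C − F| = 24.20.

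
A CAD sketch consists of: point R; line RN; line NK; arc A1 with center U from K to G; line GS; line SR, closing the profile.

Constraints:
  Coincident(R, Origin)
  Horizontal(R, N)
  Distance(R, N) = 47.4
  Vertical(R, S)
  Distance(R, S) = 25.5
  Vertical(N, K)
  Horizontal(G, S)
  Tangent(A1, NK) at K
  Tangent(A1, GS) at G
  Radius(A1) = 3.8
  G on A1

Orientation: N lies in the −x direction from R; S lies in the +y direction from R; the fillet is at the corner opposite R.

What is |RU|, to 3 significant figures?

48.7

R is at the origin; R and N share the same y with |RN| = 47.4 and N on the −x side, so N = (-47.4, 0.00). R and S share the same x with |RS| = 25.5 and S on the +y side, so S = (0.00, 25.5). The virtual corner opposite R is at (-47.4, 25.5). The tangent condition forces UK to be normal to NK and A1 meets GS tangentially, so UG is at right angles to GS, with radius 3.8, so the center U sits 3.8 in from both sides at U = (-43.6, 21.7). Then |RU| = |U − R| = 48.7.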